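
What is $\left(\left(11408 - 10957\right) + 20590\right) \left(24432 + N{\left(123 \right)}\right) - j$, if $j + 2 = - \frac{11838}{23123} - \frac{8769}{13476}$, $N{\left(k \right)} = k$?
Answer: $\frac{53664890094307437}{103868516} \approx 5.1666 \cdot 10^{8}$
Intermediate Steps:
$j = - \frac{328501857}{103868516}$ ($j = -2 - \left(\frac{2923}{4492} + \frac{11838}{23123}\right) = -2 - \frac{120764825}{103868516} = - \frac{328501857}{103868516} \approx -3.1627$)
$\left(\left(11408 - 10957\right) + 20590\right) \left(24432 + N{\left(123 \right)}\right) - j = \left(\left(11408 - 10957\right) + 20590\right) \left(24432 + 123\right) - - \frac{328501857}{103868516} = \left(\left(11408 - 10957\right) + 20590\right) 24555 + \frac{328501857}{103868516} = \left(451 + 20590\right) 24555 + \frac{328501857}{103868516} = 21041 \cdot 24555 + \frac{328501857}{103868516} = 516661755 + \frac{328501857}{103868516} = \frac{53664890094307437}{103868516}$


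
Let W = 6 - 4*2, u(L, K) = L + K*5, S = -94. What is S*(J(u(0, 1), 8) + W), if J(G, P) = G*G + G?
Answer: -2632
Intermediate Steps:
u(L, K) = L + 5*K
J(G, P) = G + G**2 (J(G, P) = G**2 + G = G + G**2)
W = -2 (W = 6 - 8 = -2)
S*(J(u(0, 1), 8) + W) = -94*((0 + 5*1)*(1 + (0 + 5*1)) - 2) = -94*((0 + 5)*(1 + (0 + 5)) - 2) = -94*(5*(1 + 5) - 2) = -94*(5*6 - 2) = -94*(30 - 2) = -94*28 = -2632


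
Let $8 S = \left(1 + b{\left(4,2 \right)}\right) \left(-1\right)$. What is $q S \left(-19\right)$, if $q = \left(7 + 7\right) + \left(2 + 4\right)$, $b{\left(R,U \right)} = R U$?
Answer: $\frac{855}{2} \approx 427.5$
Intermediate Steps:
$S = - \frac{9}{8}$ ($S = \frac{\left(1 + 4 \cdot 2\right) \left(-1\right)}{8} = \frac{\left(1 + 8\right) \left(-1\right)}{8} = \frac{9 \left(-1\right)}{8} = \frac{1}{8} \left(-9\right) = - \frac{9}{8} \approx -1.125$)
$q = 20$ ($q = 14 + 6 = 20$)
$q S \left(-19\right) = 20 \left(- \frac{9}{8}\right) \left(-19\right) = \left(- \frac{45}{2}\right) \left(-19\right) = \frac{855}{2}$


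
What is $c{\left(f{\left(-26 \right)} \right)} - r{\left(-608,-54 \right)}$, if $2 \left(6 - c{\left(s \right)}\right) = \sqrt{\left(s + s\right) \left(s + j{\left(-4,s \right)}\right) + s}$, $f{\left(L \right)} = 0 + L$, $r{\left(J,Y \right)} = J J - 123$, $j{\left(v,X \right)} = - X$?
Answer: $-369535 - \frac{i \sqrt{26}}{2} \approx -3.6954 \cdot 10^{5} - 2.5495 i$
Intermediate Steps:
$r{\left(J,Y \right)} = -123 + J^{2}$ ($r{\left(J,Y \right)} = J^{2} - 123 = -123 + J^{2}$)
$f{\left(L \right)} = L$
$c{\left(s \right)} = 6 - \frac{\sqrt{s}}{2}$ ($c{\left(s \right)} = 6 - \frac{\sqrt{\left(s + s\right) \left(s - s\right) + s}}{2} = 6 - \frac{\sqrt{2 s 0 + s}}{2} = 6 - \frac{\sqrt{0 + s}}{2} = 6 - \frac{\sqrt{s}}{2}$)
$c{\left(f{\left(-26 \right)} \right)} - r{\left(-608,-54 \right)} = \left(6 - \frac{\sqrt{-26}}{2}\right) - \left(-123 + \left(-608\right)^{2}\right) = \left(6 - \frac{i \sqrt{26}}{2}\right) - \left(-123 + 369664\right) = \left(6 - \frac{i \sqrt{26}}{2}\right) - 369541 = -369535 - \frac{i \sqrt{26}}{2}$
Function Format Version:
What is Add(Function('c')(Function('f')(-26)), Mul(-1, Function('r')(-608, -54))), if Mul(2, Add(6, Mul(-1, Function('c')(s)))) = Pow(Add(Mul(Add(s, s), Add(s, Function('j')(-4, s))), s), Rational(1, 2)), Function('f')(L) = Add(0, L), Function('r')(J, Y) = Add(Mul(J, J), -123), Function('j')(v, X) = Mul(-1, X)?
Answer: Add(-369535, Mul(Rational(-1, 2), I, Pow(26, Rational(1, 2)))) ≈ Add(-3.6954e+5, Mul(-2.5495, I))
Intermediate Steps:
Function('r')(J, Y) = Add(-123, Pow(J, 2)) (Function('r')(J, Y) = Add(Pow(J, 2), -123) = Add(-123, Pow(J, 2)))
Function('f')(L) = L
Function('c')(s) = Add(6, Mul(Rational(-1, 2), Pow(s, Rational(1, 2)))) (Function('c')(s) = Add(6, Mul(Rational(-1, 2), Pow(Add(Mul(Add(s, s), Add(s, Mul(-1, s))), s), Rational(1, 2)))) = Add(6, Mul(Rational(-1, 2), Pow(Add(Mul(Mul(2, s), 0), s), Rational(1, 2)))) = Add(6, Mul(Rational(-1, 2), Pow(Add(0, s), Rational(1, 2)))) = Add(6, Mul(Rational(-1, 2), Pow(s, Rational(1, 2)))))
Add(Function('c')(Function('f')(-26)), Mul(-1, Function('r')(-608, -54))) = Add(Add(6, Mul(Rational(-1, 2), Pow(-26, Rational(1, 2)))), Mul(-1, Add(-123, Pow(-608, 2)))) = Add(Add(6, Mul(Rational(-1, 2), Mul(I, Pow(26, Rational(1, 2))))), Mul(-1, Add(-123, 369664))) = Add(Add(6, Mul(Rational(-1, 2), I, Pow(26, Rational(1, 2)))), Mul(-1, 369541)) = Add(Add(6, Mul(Rational(-1, 2), I, Pow(26, Rational(1, 2)))), -369541) = Add(-369535, Mul(Rational(-1, 2), I, Pow(26, Rational(1, 2))))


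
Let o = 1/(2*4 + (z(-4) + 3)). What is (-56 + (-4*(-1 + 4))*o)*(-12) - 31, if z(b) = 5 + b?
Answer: 653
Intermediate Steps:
o = 1/12 (o = 1/(2*4 + ((5 - 4) + 3)) = 1/(8 + (1 + 3)) = 1/(8 + 4) = 1/12 ≈ 0.083333)
(-56 + (-4*(-1 + 4))*o)*(-12) - 31 = (-56 - 4*(-1 + 4)*(1/12))*(-12) - 31 = (-56 - 4*3*(1/12))*(-12) - 31 = (-56 - 12*1/12)*(-12) - 31 = (-56 - 1)*(-12) - 31 = -57*(-12) - 31 = 684 - 31 = 653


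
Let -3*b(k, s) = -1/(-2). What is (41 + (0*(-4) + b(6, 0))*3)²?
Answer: 6561/4 ≈ 1640.3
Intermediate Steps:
b(k, s) = -⅙ (b(k, s) = -(-1)/(3*(-2)) = -(-1)*(-1)/(3*2) = -⅓*½ = -⅙)
(41 + (0*(-4) + b(6, 0))*3)² = (41 + (0*(-4) - ⅙)*3)² = (41 + (0 - ⅙)*3)² = (41 - ⅙*3)² = (41 - ½)² = (81/2)² = 6561/4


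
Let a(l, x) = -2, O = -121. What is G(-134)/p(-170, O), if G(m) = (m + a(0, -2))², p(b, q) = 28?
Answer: 4624/7 ≈ 660.57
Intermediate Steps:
G(m) = (-2 + m)² (G(m) = (m - 2)² = (-2 + m)²)
G(-134)/p(-170, O) = (-2 - 134)²/28 = (-136)²*(1/28) = 18496*(1/28) = 4624/7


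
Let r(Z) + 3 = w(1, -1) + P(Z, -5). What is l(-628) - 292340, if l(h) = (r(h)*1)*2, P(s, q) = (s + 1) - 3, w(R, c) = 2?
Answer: -293602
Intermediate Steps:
P(s, q) = -2 + s (P(s, q) = (1 + s) - 3 = -2 + s)
r(Z) = -3 + Z (r(Z) = -3 + (2 + (-2 + Z)) = -3 + Z)
l(h) = -6 + 2*h (l(h) = ((-3 + h)*1)*2 = (-3 + h)*2 = -6 + 2*h)
l(-628) - 292340 = (-6 + 2*(-628)) - 292340 = (-6 - 1256) - 292340 = -1262 - 292340 = -293602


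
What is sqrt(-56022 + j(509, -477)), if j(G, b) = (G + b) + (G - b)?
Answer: 2*I*sqrt(13751) ≈ 234.53*I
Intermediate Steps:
j(G, b) = 2*G
sqrt(-56022 + j(509, -477)) = sqrt(-56022 + 2*509) = sqrt(-56022 + 1018) = sqrt(-55004) = 2*I*sqrt(13751)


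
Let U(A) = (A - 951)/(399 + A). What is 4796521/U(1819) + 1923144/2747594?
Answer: 7307696209025081/596227898 ≈ 1.2257e+7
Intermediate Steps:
U(A) = (-951 + A)/(399 + A)
4796521/U(1819) + 1923144/2747594 = 4796521/(((-951 + 1819)/(399 + 1819))) + 1923144/2747594 = 4796521/((868/2218)) + 1923144*(1/2747594) = 4796521/(((1/2218)*868)) + 961572/1373797 = 4796521/(434/1109) + 961572/1373797 = 4796521*(1109/434) + 961572/1373797 = 5319341789/434 + 961572/1373797 = 7307696209025081/596227898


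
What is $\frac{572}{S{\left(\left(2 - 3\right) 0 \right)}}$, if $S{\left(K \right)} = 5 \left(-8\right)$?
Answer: $- \frac{143}{10} \approx -14.3$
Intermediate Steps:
$S{\left(K \right)} = -40$
$\frac{572}{S{\left(\left(2 - 3\right) 0 \right)}} = \frac{572}{-40} = 572 \left(- \frac{1}{40}\right) = - \frac{143}{10}$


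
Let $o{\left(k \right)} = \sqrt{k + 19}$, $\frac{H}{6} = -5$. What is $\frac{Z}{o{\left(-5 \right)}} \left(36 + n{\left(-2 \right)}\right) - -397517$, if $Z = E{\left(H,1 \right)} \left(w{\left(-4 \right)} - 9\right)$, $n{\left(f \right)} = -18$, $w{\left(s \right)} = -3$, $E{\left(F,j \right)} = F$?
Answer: $397517 + \frac{3240 \sqrt{14}}{7} \approx 3.9925 \cdot 10^{5}$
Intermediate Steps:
$H = -30$ ($H = 6 \left(-5\right) = -30$)
$o{\left(k \right)} = \sqrt{19 + k}$
$Z = 360$ ($Z = - 30 \left(-3 - 9\right) = \left(-30\right) \left(-12\right) = 360$)
$\frac{Z}{o{\left(-5 \right)}} \left(36 + n{\left(-2 \right)}\right) - -397517 = \frac{360}{\sqrt{19 - 5}} \left(36 - 18\right) - -397517 = \frac{360}{\sqrt{14}} \cdot 18 + 397517 = 360 \frac{\sqrt{14}}{14} \cdot 18 + 397517 = \frac{180 \sqrt{14}}{7} \cdot 18 + 397517 = \frac{3240 \sqrt{14}}{7} + 397517 = 397517 + \frac{3240 \sqrt{14}}{7}$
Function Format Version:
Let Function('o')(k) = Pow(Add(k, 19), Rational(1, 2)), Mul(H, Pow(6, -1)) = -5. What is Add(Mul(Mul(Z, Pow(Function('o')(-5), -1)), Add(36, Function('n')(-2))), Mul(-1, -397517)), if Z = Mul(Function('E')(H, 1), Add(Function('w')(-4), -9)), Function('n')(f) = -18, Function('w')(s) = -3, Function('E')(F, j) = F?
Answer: Add(397517, Mul(Rational(3240, 7), Pow(14, Rational(1, 2)))) ≈ 3.9925e+5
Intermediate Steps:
H = -30 (H = Mul(6, -5) = -30)
Function('o')(k) = Pow(Add(19, k), Rational(1, 2))
Z = 360 (Z = Mul(-30, Add(-3, -9)) = Mul(-30, -12) = 360)
Add(Mul(Mul(Z, Pow(Function('o')(-5), -1)), Add(36, Function('n')(-2))), Mul(-1, -397517)) = Add(Mul(Mul(360, Pow(Pow(Add(19, -5), Rational(1, 2)), -1)), Add(36, -18)), Mul(-1, -397517)) = Add(Mul(Mul(360, Pow(Pow(14, Rational(1, 2)), -1)), 18), 397517) = Add(Mul(Mul(360, Mul(Rational(1, 14), Pow(14, Rational(1, 2)))), 18), 397517) = Add(Mul(Mul(Rational(180, 7), Pow(14, Rational(1, 2))), 18), 397517) = Add(Mul(Rational(3240, 7), Pow(14, Rational(1, 2))), 397517) = Add(397517, Mul(Rational(3240, 7), Pow(14, Rational(1, 2))))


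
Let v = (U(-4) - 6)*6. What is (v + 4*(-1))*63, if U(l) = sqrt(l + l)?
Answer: -2520 + 756*I*sqrt(2) ≈ -2520.0 + 1069.1*I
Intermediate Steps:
U(l) = sqrt(2)*sqrt(l) (U(l) = sqrt(2*l) = sqrt(2)*sqrt(l))
v = -36 + 12*I*sqrt(2) (v = (sqrt(2)*sqrt(-4) - 6)*6 = (sqrt(2)*(2*I) - 6)*6 = (2*I*sqrt(2) - 6)*6 = (-6 + 2*I*sqrt(2))*6 = -36 + 12*I*sqrt(2) ≈ -36.0 + 16.971*I)
(v + 4*(-1))*63 = ((-36 + 12*I*sqrt(2)) + 4*(-1))*63 = ((-36 + 12*I*sqrt(2)) - 4)*63 = (-40 + 12*I*sqrt(2))*63 = -2520 + 756*I*sqrt(2)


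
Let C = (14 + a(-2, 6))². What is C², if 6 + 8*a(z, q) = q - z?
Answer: 10556001/256 ≈ 41234.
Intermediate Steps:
a(z, q) = -¾ - z/8 + q/8 (a(z, q) = -¾ + (q - z)/8 = -¾ + (-z/8 + q/8) = -¾ - z/8 + q/8)
C = 3249/16 (C = (14 + (-¾ - ⅛*(-2) + (⅛)*6))² = (14 + (-¾ + ¼ + ¾))² = (14 + ¼)² = (57/4)² = 3249/16 ≈ 203.06)
C² = (3249/16)² = 10556001/256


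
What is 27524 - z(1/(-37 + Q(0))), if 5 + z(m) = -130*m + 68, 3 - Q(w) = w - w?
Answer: 466772/17 ≈ 27457.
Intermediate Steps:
Q(w) = 3 (Q(w) = 3 - (w - w) = 3 - 1*0 = 3 + 0 = 3)
z(m) = 63 - 130*m (z(m) = -5 + (-130*m + 68) = -5 + (68 - 130*m) = 63 - 130*m)
27524 - z(1/(-37 + Q(0))) = 27524 - (63 - 130/(-37 + 3)) = 27524 - (63 - 130/(-34)) = 27524 - (63 - 130*(-1/34)) = 27524 - (63 + 65/17) = 27524 - 1*1136/17 = 27524 - 1136/17 = 466772/17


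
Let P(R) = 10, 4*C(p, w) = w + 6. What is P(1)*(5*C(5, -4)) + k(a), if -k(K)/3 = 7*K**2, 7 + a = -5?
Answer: -2999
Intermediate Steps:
C(p, w) = 3/2 + w/4 (C(p, w) = (w + 6)/4 = (6 + w)/4 = 3/2 + w/4)
a = -12 (a = -7 - 5 = -12)
k(K) = -21*K**2
P(1)*(5*C(5, -4)) + k(a) = 10*(5*(3/2 + (1/4)*(-4))) - 21*(-12)**2 = 10*(5*(3/2 - 1)) - 21*144 = 10*(5*(1/2)) - 3024 = 10*(5/2) - 3024 = 25 - 3024 = -2999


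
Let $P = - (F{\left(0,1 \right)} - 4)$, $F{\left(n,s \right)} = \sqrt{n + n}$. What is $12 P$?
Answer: $48$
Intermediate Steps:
$F{\left(n,s \right)} = \sqrt{2} \sqrt{n}$ ($F{\left(n,s \right)} = \sqrt{2 n} = \sqrt{2} \sqrt{n}$)
$P = 4$ ($P = - (\sqrt{2} \sqrt{0} - 4) = - (\sqrt{2} \cdot 0 - 4) = - (0 - 4) = \left(-1\right) \left(-4\right) = 4$)
$12 P = 12 \cdot 4 = 48$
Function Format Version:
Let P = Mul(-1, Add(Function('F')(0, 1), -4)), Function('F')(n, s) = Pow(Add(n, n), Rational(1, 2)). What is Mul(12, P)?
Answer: 48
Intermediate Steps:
Function('F')(n, s) = Mul(Pow(2, Rational(1, 2)), Pow(n, Rational(1, 2))) (Function('F')(n, s) = Pow(Mul(2, n), Rational(1, 2)) = Mul(Pow(2, Rational(1, 2)), Pow(n, Rational(1, 2))))
P = 4 (P = Mul(-1, Add(Mul(Pow(2, Rational(1, 2)), Pow(0, Rational(1, 2))), -4)) = Mul(-1, Add(Mul(Pow(2, Rational(1, 2)), 0), -4)) = Mul(-1, Add(0, -4)) = Mul(-1, -4) = 4)
Mul(12, P) = Mul(12, 4) = 48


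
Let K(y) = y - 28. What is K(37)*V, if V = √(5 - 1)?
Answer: 18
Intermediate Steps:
K(y) = -28 + y
V = 2 (V = √4 = 2)
K(37)*V = (-28 + 37)*2 = 9*2 = 18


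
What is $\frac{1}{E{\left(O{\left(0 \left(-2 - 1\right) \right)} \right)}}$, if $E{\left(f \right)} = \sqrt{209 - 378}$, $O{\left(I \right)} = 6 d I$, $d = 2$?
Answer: $- \frac{i}{13} \approx - 0.076923 i$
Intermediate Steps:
$O{\left(I \right)} = 12 I$ ($O{\left(I \right)} = 6 \cdot 2 I = 12 I$)
$E{\left(f \right)} = 13 i$ ($E{\left(f \right)} = \sqrt{-169} = 13 i$)
$\frac{1}{E{\left(O{\left(0 \left(-2 - 1\right) \right)} \right)}} = \frac{1}{13 i} = - \frac{i}{13}$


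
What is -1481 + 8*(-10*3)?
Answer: -1721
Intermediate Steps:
-1481 + 8*(-10*3) = -1481 + 8*(-30) = -1481 - 240 = -1721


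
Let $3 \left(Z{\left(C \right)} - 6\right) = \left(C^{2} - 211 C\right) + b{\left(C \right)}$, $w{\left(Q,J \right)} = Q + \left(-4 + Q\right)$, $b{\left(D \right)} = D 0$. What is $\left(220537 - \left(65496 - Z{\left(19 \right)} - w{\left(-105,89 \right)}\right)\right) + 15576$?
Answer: $169193$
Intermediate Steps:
$b{\left(D \right)} = 0$
$w{\left(Q,J \right)} = -4 + 2 Q$
$Z{\left(C \right)} = 6 - \frac{211 C}{3} + \frac{C^{2}}{3}$ ($Z{\left(C \right)} = 6 + \frac{\left(C^{2} - 211 C\right) + 0}{3} = 6 + \frac{C^{2} - 211 C}{3} = 6 + \left(- \frac{211 C}{3} + \frac{C^{2}}{3}\right) = 6 - \frac{211 C}{3} + \frac{C^{2}}{3}$)
$\left(220537 - \left(65496 - Z{\left(19 \right)} - w{\left(-105,89 \right)}\right)\right) + 15576 = \left(220537 + \left(\left(\left(-4 + 2 \left(-105\right)\right) + \left(6 - \frac{4009}{3} + \frac{19^{2}}{3}\right)\right) - 65496\right)\right) + 15576 = \left(220537 + \left(\left(\left(-4 - 210\right) + \left(6 - \frac{4009}{3} + \frac{1}{3} \cdot 361\right)\right) - 65496\right)\right) + 15576 = \left(220537 + \left(\left(-214 + \left(6 - \frac{4009}{3} + \frac{361}{3}\right)\right) - 65496\right)\right) + 15576 = \left(220537 - 66920\right) + 15576 = 153617 + 15576 = 169193$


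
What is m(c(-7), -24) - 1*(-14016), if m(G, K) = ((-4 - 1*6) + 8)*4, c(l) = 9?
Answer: 14008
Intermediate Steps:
m(G, K) = -8 (m(G, K) = ((-4 - 6) + 8)*4 = (-10 + 8)*4 = -2*4 = -8)
m(c(-7), -24) - 1*(-14016) = -8 - 1*(-14016) = -8 + 14016 = 14008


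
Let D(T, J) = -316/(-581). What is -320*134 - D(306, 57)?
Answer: -24913596/581 ≈ -42881.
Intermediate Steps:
D(T, J) = 316/581 (D(T, J) = -316*(-1/581) = 316/581)
-320*134 - D(306, 57) = -320*134 - 1*316/581 = -42880 - 316/581 = -24913596/581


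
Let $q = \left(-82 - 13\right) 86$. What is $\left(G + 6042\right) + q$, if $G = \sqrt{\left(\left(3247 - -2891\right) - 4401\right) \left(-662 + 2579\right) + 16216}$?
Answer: $-2128 + \sqrt{3346045} \approx -298.78$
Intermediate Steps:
$q = -8170$ ($q = \left(-95\right) 86 = -8170$)
$G = \sqrt{3346045}$ ($G = \sqrt{\left(\left(3247 + 2891\right) - 4401\right) 1917 + 16216} = \sqrt{\left(6138 - 4401\right) 1917 + 16216} = \sqrt{1737 \cdot 1917 + 16216} = \sqrt{3329829 + 16216} = \sqrt{3346045} \approx 1829.2$)
$\left(G + 6042\right) + q = \left(\sqrt{3346045} + 6042\right) - 8170 = \left(6042 + \sqrt{3346045}\right) - 8170 = -2128 + \sqrt{3346045}$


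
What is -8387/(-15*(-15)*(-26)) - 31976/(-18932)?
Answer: 86460571/27688050 ≈ 3.1227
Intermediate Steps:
-8387/(-15*(-15)*(-26)) - 31976/(-18932) = -8387/(225*(-26)) - 31976*(-1/18932) = -8387/(-5850) + 7994/4733 = -8387*(-1/5850) + 7994/4733 = 8387/5850 + 7994/4733 = 86460571/27688050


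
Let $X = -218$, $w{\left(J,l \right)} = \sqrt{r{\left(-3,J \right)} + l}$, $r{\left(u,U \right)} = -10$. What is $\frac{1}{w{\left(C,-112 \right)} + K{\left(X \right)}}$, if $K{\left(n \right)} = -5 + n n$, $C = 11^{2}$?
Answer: $\frac{779}{37017303} - \frac{i \sqrt{122}}{2258055483} \approx 2.1044 \cdot 10^{-5} - 4.8915 \cdot 10^{-9} i$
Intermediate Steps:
$C = 121$
$w{\left(J,l \right)} = \sqrt{-10 + l}$
$K{\left(n \right)} = -5 + n^{2}$
$\frac{1}{w{\left(C,-112 \right)} + K{\left(X \right)}} = \frac{1}{\sqrt{-10 - 112} - \left(5 - \left(-218\right)^{2}\right)} = \frac{1}{\sqrt{-122} + \left(-5 + 47524\right)} = \frac{1}{i \sqrt{122} + 47519} = \frac{1}{47519 + i \sqrt{122}}$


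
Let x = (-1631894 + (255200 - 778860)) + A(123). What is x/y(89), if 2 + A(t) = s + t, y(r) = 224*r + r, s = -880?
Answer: -718771/6675 ≈ -107.68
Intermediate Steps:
y(r) = 225*r
A(t) = -882 + t (A(t) = -2 + (-880 + t) = -882 + t)
x = -2156313 (x = (-1631894 + (255200 - 778860)) + (-882 + 123) = (-1631894 - 523660) - 759 = -2155554 - 759 = -2156313)
x/y(89) = -2156313/(225*89) = -2156313/20025 = -2156313*1/20025 = -718771/6675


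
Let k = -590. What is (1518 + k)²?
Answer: 861184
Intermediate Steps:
(1518 + k)² = (1518 - 590)² = 928² = 861184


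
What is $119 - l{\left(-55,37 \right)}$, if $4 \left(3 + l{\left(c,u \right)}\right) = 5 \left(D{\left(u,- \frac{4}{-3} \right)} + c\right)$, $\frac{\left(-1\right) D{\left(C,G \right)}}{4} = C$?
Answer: $\frac{1503}{4} \approx 375.75$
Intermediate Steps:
$D{\left(C,G \right)} = - 4 C$
$l{\left(c,u \right)} = -3 - 5 u + \frac{5 c}{4}$ ($l{\left(c,u \right)} = -3 + \frac{5 \left(- 4 u + c\right)}{4} = -3 + \frac{5 \left(c - 4 u\right)}{4} = -3 + \frac{- 20 u + 5 c}{4} = -3 + \left(- 5 u + \frac{5 c}{4}\right) = -3 - 5 u + \frac{5 c}{4}$)
$119 - l{\left(-55,37 \right)} = 119 - \left(-3 - 185 + \frac{5}{4} \left(-55\right)\right) = 119 - \left(-3 - 185 - \frac{275}{4}\right) = 119 - - \frac{1027}{4} = 119 + \frac{1027}{4} = \frac{1503}{4}$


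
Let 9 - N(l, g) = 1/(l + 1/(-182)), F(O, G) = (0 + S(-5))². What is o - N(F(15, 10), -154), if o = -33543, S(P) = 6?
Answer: -219798970/6551 ≈ -33552.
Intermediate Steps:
F(O, G) = 36 (F(O, G) = (0 + 6)² = 6² = 36)
N(l, g) = 9 - 1/(-1/182 + l) (N(l, g) = 9 - 1/(l + 1/(-182)) = 9 - 1/(l - 1/182) = 9 - 1/(-1/182 + l))
o - N(F(15, 10), -154) = -33543 - (-191 + 1638*36)/(-1 + 182*36) = -33543 - (-191 + 58968)/(-1 + 6552) = -33543 - 58777/6551 = -219798970/6551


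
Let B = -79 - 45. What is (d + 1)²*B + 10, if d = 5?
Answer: -4454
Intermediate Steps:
B = -124
(d + 1)²*B + 10 = (5 + 1)²*(-124) + 10 = 6²*(-124) + 10 = 36*(-124) + 10 = -4464 + 10 = -4454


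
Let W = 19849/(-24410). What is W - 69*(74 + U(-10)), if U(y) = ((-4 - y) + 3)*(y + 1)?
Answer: 11770181/24410 ≈ 482.19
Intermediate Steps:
U(y) = (1 + y)*(-1 - y) (U(y) = (-1 - y)*(1 + y) = (1 + y)*(-1 - y))
W = -19849/24410 (W = 19849*(-1/24410) = -19849/24410 ≈ -0.81315)
W - 69*(74 + U(-10)) = -19849/24410 - 69*(74 + (-1 - 1*(-10)**2 - 2*(-10))) = -19849/24410 - 69*(74 + (-1 - 1*100 + 20)) = -19849/24410 - 69*(74 + (-1 - 100 + 20)) = -19849/24410 - 69*(74 - 81) = -19849/24410 - 69*(-7) = -19849/24410 + 483 = 11770181/24410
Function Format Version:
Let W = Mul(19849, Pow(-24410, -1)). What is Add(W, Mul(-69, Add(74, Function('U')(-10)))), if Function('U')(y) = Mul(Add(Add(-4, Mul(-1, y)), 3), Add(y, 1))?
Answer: Rational(11770181, 24410) ≈ 482.19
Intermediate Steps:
Function('U')(y) = Mul(Add(1, y), Add(-1, Mul(-1, y))) (Function('U')(y) = Mul(Add(-1, Mul(-1, y)), Add(1, y)) = Mul(Add(1, y), Add(-1, Mul(-1, y))))
W = Rational(-19849, 24410) (W = Mul(19849, Rational(-1, 24410)) = Rational(-19849, 24410) ≈ -0.81315)
Add(W, Mul(-69, Add(74, Function('U')(-10)))) = Add(Rational(-19849, 24410), Mul(-69, Add(74, Add(-1, Mul(-1, Pow(-10, 2)), Mul(-2, -10))))) = Add(Rational(-19849, 24410), Mul(-69, Add(74, Add(-1, Mul(-1, 100), 20)))) = Add(Rational(-19849, 24410), Mul(-69, Add(74, Add(-1, -100, 20)))) = Add(Rational(-19849, 24410), Mul(-69, Add(74, -81))) = Add(Rational(-19849, 24410), Mul(-69, -7)) = Add(Rational(-19849, 24410), 483) = Rational(11770181, 24410)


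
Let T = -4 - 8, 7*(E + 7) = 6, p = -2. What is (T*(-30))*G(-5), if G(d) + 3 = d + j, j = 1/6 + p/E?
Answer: -116220/43 ≈ -2702.8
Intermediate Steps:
E = -43/7 (E = -7 + (⅐)*6 = -7 + 6/7 = -43/7 ≈ -6.1429)
j = 127/258 (j = 1/6 - 2/(-43/7) = 1*(⅙) - 2*(-7/43) = ⅙ + 14/43 = 127/258 ≈ 0.49225)
G(d) = -647/258 + d (G(d) = -3 + (d + 127/258) = -3 + (127/258 + d) = -647/258 + d)
T = -12
(T*(-30))*G(-5) = (-12*(-30))*(-647/258 - 5) = 360*(-1937/258) = -116220/43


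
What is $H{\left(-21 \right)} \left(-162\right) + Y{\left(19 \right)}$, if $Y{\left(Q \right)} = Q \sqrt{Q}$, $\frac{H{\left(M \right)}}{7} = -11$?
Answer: $12474 + 19 \sqrt{19} \approx 12557.0$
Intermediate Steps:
$H{\left(M \right)} = -77$ ($H{\left(M \right)} = 7 \left(-11\right) = -77$)
$Y{\left(Q \right)} = Q^{\frac{3}{2}}$
$H{\left(-21 \right)} \left(-162\right) + Y{\left(19 \right)} = \left(-77\right) \left(-162\right) + 19^{\frac{3}{2}} = 12474 + 19 \sqrt{19}$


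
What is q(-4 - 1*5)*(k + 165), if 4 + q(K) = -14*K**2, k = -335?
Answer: 193460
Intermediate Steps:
q(K) = -4 - 14*K**2
q(-4 - 1*5)*(k + 165) = (-4 - 14*(-4 - 1*5)**2)*(-335 + 165) = (-4 - 14*(-4 - 5)**2)*(-170) = (-4 - 14*(-9)**2)*(-170) = (-4 - 14*81)*(-170) = (-4 - 1134)*(-170) = -1138*(-170) = 193460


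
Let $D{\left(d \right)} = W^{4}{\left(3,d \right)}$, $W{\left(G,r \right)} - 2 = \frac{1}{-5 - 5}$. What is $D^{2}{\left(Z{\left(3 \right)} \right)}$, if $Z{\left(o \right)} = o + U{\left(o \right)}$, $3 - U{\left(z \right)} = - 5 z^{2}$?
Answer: $\frac{16983563041}{100000000} \approx 169.84$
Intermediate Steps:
$U{\left(z \right)} = 3 + 5 z^{2}$ ($U{\left(z \right)} = 3 - - 5 z^{2} = 3 + 5 z^{2}$)
$W{\left(G,r \right)} = \frac{19}{10}$ ($W{\left(G,r \right)} = 2 + \frac{1}{-5 - 5} = 2 + \frac{1}{-10} = 2 - \frac{1}{10} = \frac{19}{10}$)
$Z{\left(o \right)} = 3 + o + 5 o^{2}$ ($Z{\left(o \right)} = o + \left(3 + 5 o^{2}\right) = 3 + o + 5 o^{2}$)
$D{\left(d \right)} = \frac{130321}{10000}$ ($D{\left(d \right)} = \left(\frac{19}{10}\right)^{4} = \frac{130321}{10000}$)
$D^{2}{\left(Z{\left(3 \right)} \right)} = \left(\frac{130321}{10000}\right)^{2} = \frac{16983563041}{100000000}$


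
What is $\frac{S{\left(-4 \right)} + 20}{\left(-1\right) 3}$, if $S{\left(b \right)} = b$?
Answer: $- \frac{16}{3} \approx -5.3333$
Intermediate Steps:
$\frac{S{\left(-4 \right)} + 20}{\left(-1\right) 3} = \frac{-4 + 20}{\left(-1\right) 3} = \frac{16}{-3} = 16 \left(- \frac{1}{3}\right) = - \frac{16}{3}$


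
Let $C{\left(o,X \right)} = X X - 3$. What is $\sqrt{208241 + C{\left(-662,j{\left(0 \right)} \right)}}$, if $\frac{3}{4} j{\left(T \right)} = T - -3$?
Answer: $\sqrt{208254} \approx 456.35$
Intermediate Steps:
$j{\left(T \right)} = 4 + \frac{4 T}{3}$ ($j{\left(T \right)} = \frac{4 \left(T - -3\right)}{3} = \frac{4 \left(T + 3\right)}{3} = \frac{4 \left(3 + T\right)}{3} = 4 + \frac{4 T}{3}$)
$C{\left(o,X \right)} = -3 + X^{2}$ ($C{\left(o,X \right)} = X^{2} - 3 = -3 + X^{2}$)
$\sqrt{208241 + C{\left(-662,j{\left(0 \right)} \right)}} = \sqrt{208241 - \left(3 - \left(4 + \frac{4}{3} \cdot 0\right)^{2}\right)} = \sqrt{208241 - \left(3 - \left(4 + 0\right)^{2}\right)} = \sqrt{208241 - \left(3 - 4^{2}\right)} = \sqrt{208241 + \left(-3 + 16\right)} = \sqrt{208241 + 13} = \sqrt{208254}$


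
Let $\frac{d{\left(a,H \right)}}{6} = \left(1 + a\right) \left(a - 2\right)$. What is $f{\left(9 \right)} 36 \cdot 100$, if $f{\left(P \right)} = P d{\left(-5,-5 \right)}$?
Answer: $5443200$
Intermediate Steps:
$d{\left(a,H \right)} = 6 \left(1 + a\right) \left(-2 + a\right)$ ($d{\left(a,H \right)} = 6 \left(1 + a\right) \left(a - 2\right) = 6 \left(1 + a\right) \left(-2 + a\right)$)
$f{\left(P \right)} = 168 P$ ($f{\left(P \right)} = P \left(-12 - -30 + 6 \left(-5\right)^{2}\right) = P \left(-12 + 30 + 6 \cdot 25\right) = P \left(-12 + 30 + 150\right) = P 168 = 168 P$)
$f{\left(9 \right)} 36 \cdot 100 = 168 \cdot 9 \cdot 36 \cdot 100 = 1512 \cdot 36 \cdot 100 = 54432 \cdot 100 = 5443200$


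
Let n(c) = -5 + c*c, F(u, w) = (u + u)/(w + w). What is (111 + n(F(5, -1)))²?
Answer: 17161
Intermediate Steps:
F(u, w) = u/w (F(u, w) = (2*u)/((2*w)) = (2*u)*(1/(2*w)) = u/w)
n(c) = -5 + c²
(111 + n(F(5, -1)))² = (111 + (-5 + (5/(-1))²))² = (111 + (-5 + (5*(-1))²))² = (111 + (-5 + (-5)²))² = (111 + (-5 + 25))² = (111 + 20)² = 131² = 17161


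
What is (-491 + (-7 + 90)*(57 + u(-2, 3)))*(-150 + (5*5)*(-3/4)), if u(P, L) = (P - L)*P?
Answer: -1711125/2 ≈ -8.5556e+5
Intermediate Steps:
u(P, L) = P*(P - L)
(-491 + (-7 + 90)*(57 + u(-2, 3)))*(-150 + (5*5)*(-3/4)) = (-491 + (-7 + 90)*(57 - 2*(-2 - 1*3)))*(-150 + (5*5)*(-3/4)) = (-491 + 83*(57 - 2*(-2 - 3)))*(-150 + 25*(-3*¼)) = (-491 + 83*(57 - 2*(-5)))*(-150 + 25*(-¾)) = (-491 + 83*(57 + 10))*(-150 - 75/4) = (-491 + 83*67)*(-675/4) = (-491 + 5561)*(-675/4) = 5070*(-675/4) = -1711125/2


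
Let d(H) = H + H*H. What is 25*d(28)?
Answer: 20300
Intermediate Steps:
d(H) = H + H²
25*d(28) = 25*(28*(1 + 28)) = 25*(28*29) = 25*812 = 20300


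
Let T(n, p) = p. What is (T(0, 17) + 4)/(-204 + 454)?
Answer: 21/250 ≈ 0.084000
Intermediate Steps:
(T(0, 17) + 4)/(-204 + 454) = (17 + 4)/(-204 + 454) = 21/250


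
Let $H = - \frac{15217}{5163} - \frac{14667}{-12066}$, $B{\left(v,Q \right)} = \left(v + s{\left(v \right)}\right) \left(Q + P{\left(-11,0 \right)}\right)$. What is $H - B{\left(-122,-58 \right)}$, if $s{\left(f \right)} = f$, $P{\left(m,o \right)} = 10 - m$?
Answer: $- \frac{187507671275}{20765586} \approx -9029.7$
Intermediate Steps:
$B{\left(v,Q \right)} = 2 v \left(21 + Q\right)$ ($B{\left(v,Q \right)} = \left(v + v\right) \left(Q + \left(10 - -11\right)\right) = 2 v \left(Q + \left(10 + 11\right)\right) = 2 v \left(Q + 21\right) = 2 v \left(21 + Q\right)$)
$H = - \frac{35960867}{20765586}$ ($H = \left(-15217\right) \frac{1}{5163} - - \frac{4889}{4022} = - \frac{15217}{5163} + \frac{4889}{4022} = - \frac{35960867}{20765586} \approx -1.7318$)
$H - B{\left(-122,-58 \right)} = - \frac{35960867}{20765586} - 2 \left(-122\right) \left(21 - 58\right) = - \frac{35960867}{20765586} - 2 \left(-122\right) \left(-37\right) = - \frac{35960867}{20765586} - 9028 = - \frac{187507671275}{20765586}$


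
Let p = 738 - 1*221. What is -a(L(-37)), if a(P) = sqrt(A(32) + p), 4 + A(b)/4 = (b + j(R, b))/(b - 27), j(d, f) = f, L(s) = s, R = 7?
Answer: -sqrt(13805)/5 ≈ -23.499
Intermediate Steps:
p = 517 (p = 738 - 221 = 517)
A(b) = -16 + 8*b/(-27 + b) (A(b) = -16 + 4*((b + b)/(b - 27)) = -16 + 4*((2*b)/(-27 + b)) = -16 + 4*(2*b/(-27 + b)) = -16 + 8*b/(-27 + b))
a(P) = sqrt(13805)/5 (a(P) = sqrt(8*(54 - 1*32)/(-27 + 32) + 517) = sqrt(8*(54 - 32)/5 + 517) = sqrt(8*(1/5)*22 + 517) = sqrt(176/5 + 517) = sqrt(2761/5) = sqrt(13805)/5)
-a(L(-37)) = -sqrt(13805)/5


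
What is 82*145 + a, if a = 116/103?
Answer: 1224786/103 ≈ 11891.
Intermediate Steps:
a = 116/103 (a = 116*(1/103) = 116/103 ≈ 1.1262)
82*145 + a = 82*145 + 116/103 = 11890 + 116/103 = 1224786/103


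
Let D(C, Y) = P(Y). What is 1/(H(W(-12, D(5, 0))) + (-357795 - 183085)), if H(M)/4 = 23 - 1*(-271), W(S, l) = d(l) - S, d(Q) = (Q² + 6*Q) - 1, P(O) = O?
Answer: -1/539704 ≈ -1.8529e-6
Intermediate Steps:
d(Q) = -1 + Q² + 6*Q
D(C, Y) = Y
W(S, l) = -1 + l² - S + 6*l (W(S, l) = (-1 + l² + 6*l) - S = -1 + l² - S + 6*l)
H(M) = 1176 (H(M) = 4*(23 - 1*(-271)) = 4*(23 + 271) = 4*294 = 1176)
1/(H(W(-12, D(5, 0))) + (-357795 - 183085)) = 1/(1176 + (-357795 - 183085)) = 1/(1176 - 540880) = 1/(-539704) = -1/539704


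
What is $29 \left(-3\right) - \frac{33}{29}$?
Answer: $- \frac{2556}{29} \approx -88.138$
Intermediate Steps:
$29 \left(-3\right) - \frac{33}{29} = -87 - \frac{33}{29} = - \frac{2556}{29}$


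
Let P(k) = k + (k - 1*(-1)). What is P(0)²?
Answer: 1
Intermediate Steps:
P(k) = 1 + 2*k (P(k) = k + (k + 1) = k + (1 + k) = 1 + 2*k)
P(0)² = (1 + 2*0)² = (1 + 0)² = 1² = 1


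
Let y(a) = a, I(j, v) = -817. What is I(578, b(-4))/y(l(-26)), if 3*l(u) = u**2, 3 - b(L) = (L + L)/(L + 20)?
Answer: -2451/676 ≈ -3.6257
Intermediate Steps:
b(L) = 3 - 2*L/(20 + L) (b(L) = 3 - (L + L)/(L + 20) = 3 - 2*L/(20 + L))
l(u) = u**2/3
I(578, b(-4))/y(l(-26)) = -817/((1/3)*(-26)**2) = -817/((1/3)*676) = -817/676/3 = -817*3/676 = -2451/676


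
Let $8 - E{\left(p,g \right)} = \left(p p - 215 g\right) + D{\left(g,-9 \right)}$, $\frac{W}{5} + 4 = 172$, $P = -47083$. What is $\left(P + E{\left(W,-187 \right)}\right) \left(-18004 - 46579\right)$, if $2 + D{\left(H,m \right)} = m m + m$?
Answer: $51211089850$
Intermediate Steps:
$D{\left(H,m \right)} = -2 + m + m^{2}$ ($D{\left(H,m \right)} = -2 + \left(m m + m\right) = -2 + \left(m^{2} + m\right) = -2 + \left(m + m^{2}\right) = -2 + m + m^{2}$)
$W = 840$ ($W = -20 + 5 \cdot 172 = -20 + 860 = 840$)
$E{\left(p,g \right)} = -62 - p^{2} + 215 g$ ($E{\left(p,g \right)} = 8 - \left(\left(p p - 215 g\right) - \left(11 - 81\right)\right) = 8 - \left(\left(p^{2} - 215 g\right) - -70\right) = 8 - \left(\left(p^{2} - 215 g\right) + 70\right) = 8 - \left(70 + p^{2} - 215 g\right) = -62 - p^{2} + 215 g$)
$\left(P + E{\left(W,-187 \right)}\right) \left(-18004 - 46579\right) = \left(-47083 - 745867\right) \left(-18004 - 46579\right) = \left(-47083 - 745867\right) \left(-64583\right) = \left(-792950\right) \left(-64583\right) = 51211089850$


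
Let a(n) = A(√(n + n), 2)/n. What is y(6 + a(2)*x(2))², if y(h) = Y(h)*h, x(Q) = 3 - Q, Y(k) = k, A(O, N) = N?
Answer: 2401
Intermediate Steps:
a(n) = 2/n
y(h) = h² (y(h) = h*h = h²)
y(6 + a(2)*x(2))² = ((6 + (2/2)*(3 - 1*2))²)² = ((6 + (2*(½))*(3 - 2))²)² = ((6 + 1*1)²)² = ((6 + 1)²)² = (7²)² = 49² = 2401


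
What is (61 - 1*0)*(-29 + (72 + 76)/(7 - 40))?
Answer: -67405/33 ≈ -2042.6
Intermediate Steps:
(61 - 1*0)*(-29 + (72 + 76)/(7 - 40)) = (61 + 0)*(-29 + 148/(-33)) = 61*(-29 + 148*(-1/33)) = 61*(-29 - 148/33) = 61*(-1105/33) = -67405/33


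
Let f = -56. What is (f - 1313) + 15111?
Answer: 13742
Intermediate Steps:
(f - 1313) + 15111 = (-56 - 1313) + 15111 = -1369 + 15111 = 13742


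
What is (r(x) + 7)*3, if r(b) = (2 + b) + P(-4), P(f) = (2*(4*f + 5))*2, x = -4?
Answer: -117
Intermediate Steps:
P(f) = 20 + 16*f (P(f) = (2*(5 + 4*f))*2 = (10 + 8*f)*2 = 20 + 16*f)
r(b) = -42 + b (r(b) = (2 + b) + (20 + 16*(-4)) = (2 + b) + (20 - 64) = (2 + b) - 44 = -42 + b)
(r(x) + 7)*3 = ((-42 - 4) + 7)*3 = (-46 + 7)*3 = -39*3 = -117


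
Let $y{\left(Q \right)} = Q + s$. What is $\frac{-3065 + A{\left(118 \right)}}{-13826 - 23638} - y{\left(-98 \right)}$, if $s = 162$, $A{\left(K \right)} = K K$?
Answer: $- \frac{2408555}{37464} \approx -64.29$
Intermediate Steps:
$A{\left(K \right)} = K^{2}$
$y{\left(Q \right)} = 162 + Q$ ($y{\left(Q \right)} = Q + 162 = 162 + Q$)
$\frac{-3065 + A{\left(118 \right)}}{-13826 - 23638} - y{\left(-98 \right)} = \frac{-3065 + 118^{2}}{-13826 - 23638} - \left(162 - 98\right) = \frac{-3065 + 13924}{-37464} - 64 = 10859 \left(- \frac{1}{37464}\right) - 64 = - \frac{10859}{37464} - 64 = - \frac{2408555}{37464}$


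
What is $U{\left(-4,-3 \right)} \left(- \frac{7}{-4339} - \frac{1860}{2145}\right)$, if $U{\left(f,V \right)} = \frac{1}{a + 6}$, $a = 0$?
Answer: $- \frac{537035}{3722862} \approx -0.14425$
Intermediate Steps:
$U{\left(f,V \right)} = \frac{1}{6}$ ($U{\left(f,V \right)} = \frac{1}{0 + 6} = \frac{1}{6}$)
$U{\left(-4,-3 \right)} \left(- \frac{7}{-4339} - \frac{1860}{2145}\right) = \frac{- \frac{7}{-4339} - \frac{1860}{2145}}{6} = \frac{\left(-7\right) \left(- \frac{1}{4339}\right) - \frac{124}{143}}{6} = \frac{\frac{7}{4339} - \frac{124}{143}}{6} = \frac{1}{6} \left(- \frac{537035}{620477}\right) = - \frac{537035}{3722862}$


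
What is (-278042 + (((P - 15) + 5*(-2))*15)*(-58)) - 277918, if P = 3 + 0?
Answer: -536820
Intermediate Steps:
P = 3
(-278042 + (((P - 15) + 5*(-2))*15)*(-58)) - 277918 = (-278042 + (((3 - 15) + 5*(-2))*15)*(-58)) - 277918 = (-278042 + ((-12 - 10)*15)*(-58)) - 277918 = (-278042 - 22*15*(-58)) - 277918 = (-278042 - 330*(-58)) - 277918 = (-278042 + 19140) - 277918 = -258902 - 277918 = -536820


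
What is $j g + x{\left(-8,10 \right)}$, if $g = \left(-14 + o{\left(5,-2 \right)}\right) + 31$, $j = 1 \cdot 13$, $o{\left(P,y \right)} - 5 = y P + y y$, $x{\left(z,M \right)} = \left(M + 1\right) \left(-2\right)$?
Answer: $186$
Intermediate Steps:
$x{\left(z,M \right)} = -2 - 2 M$ ($x{\left(z,M \right)} = \left(1 + M\right) \left(-2\right) = -2 - 2 M$)
$o{\left(P,y \right)} = 5 + y^{2} + P y$ ($o{\left(P,y \right)} = 5 + \left(y P + y y\right) = 5 + \left(P y + y^{2}\right) = 5 + \left(y^{2} + P y\right) = 5 + y^{2} + P y$)
$j = 13$
$g = 16$ ($g = \left(-14 + \left(5 + \left(-2\right)^{2} + 5 \left(-2\right)\right)\right) + 31 = \left(-14 + \left(5 + 4 - 10\right)\right) + 31 = \left(-14 - 1\right) + 31 = -15 + 31 = 16$)
$j g + x{\left(-8,10 \right)} = 13 \cdot 16 - 22 = 208 - 22 = 186$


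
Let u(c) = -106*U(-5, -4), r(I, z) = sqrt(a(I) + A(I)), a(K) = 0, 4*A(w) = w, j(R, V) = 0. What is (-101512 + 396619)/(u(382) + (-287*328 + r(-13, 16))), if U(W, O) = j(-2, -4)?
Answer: -111120770208/35446345997 - 590214*I*sqrt(13)/35446345997 ≈ -3.1349 - 6.0036e-5*I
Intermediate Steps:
A(w) = w/4
U(W, O) = 0
r(I, z) = sqrt(I)/2 (r(I, z) = sqrt(0 + I/4) = sqrt(I/4) = sqrt(I)/2)
u(c) = 0 (u(c) = -106*0 = 0)
(-101512 + 396619)/(u(382) + (-287*328 + r(-13, 16))) = (-101512 + 396619)/(0 + (-287*328 + sqrt(-13)/2)) = 295107/(0 + (-94136 + (I*sqrt(13))/2)) = 295107/(0 + (-94136 + I*sqrt(13)/2)) = 295107/(-94136 + I*sqrt(13)/2)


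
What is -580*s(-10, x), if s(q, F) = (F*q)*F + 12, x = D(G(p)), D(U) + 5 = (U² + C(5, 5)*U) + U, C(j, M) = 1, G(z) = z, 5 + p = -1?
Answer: 2086840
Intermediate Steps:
p = -6 (p = -5 - 1 = -6)
D(U) = -5 + U² + 2*U (D(U) = -5 + ((U² + 1*U) + U) = -5 + ((U² + U) + U) = -5 + ((U + U²) + U) = -5 + (U² + 2*U) = -5 + U² + 2*U)
x = 19 (x = -5 + (-6)² + 2*(-6) = -5 + 36 - 12 = 19)
s(q, F) = 12 + q*F² (s(q, F) = q*F² + 12 = 12 + q*F²)
-580*s(-10, x) = -580*(12 - 10*19²) = -580*(12 - 10*361) = -580*(12 - 3610) = -580*(-3598) = 2086840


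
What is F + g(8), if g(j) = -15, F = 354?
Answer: 339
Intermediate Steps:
F + g(8) = 354 - 15 = 339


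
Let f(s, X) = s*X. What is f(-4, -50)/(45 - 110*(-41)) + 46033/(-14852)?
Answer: -41341983/13530172 ≈ -3.0555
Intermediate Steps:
f(s, X) = X*s
f(-4, -50)/(45 - 110*(-41)) + 46033/(-14852) = (-50*(-4))/(45 - 110*(-41)) + 46033/(-14852) = 200/(45 + 4510) + 46033*(-1/14852) = 200/4555 - 46033/14852 = 200*(1/4555) - 46033/14852 = 40/911 - 46033/14852 = -41341983/13530172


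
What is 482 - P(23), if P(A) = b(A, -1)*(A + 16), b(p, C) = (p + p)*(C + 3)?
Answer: -3106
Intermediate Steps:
b(p, C) = 2*p*(3 + C) (b(p, C) = (2*p)*(3 + C) = 2*p*(3 + C))
P(A) = 4*A*(16 + A) (P(A) = (2*A*(3 - 1))*(A + 16) = (2*A*2)*(16 + A) = (4*A)*(16 + A) = 4*A*(16 + A))
482 - P(23) = 482 - 4*23*(16 + 23) = 482 - 4*23*39 = 482 - 1*3588 = 482 - 3588 = -3106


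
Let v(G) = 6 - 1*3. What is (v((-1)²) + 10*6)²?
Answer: 3969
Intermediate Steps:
v(G) = 3 (v(G) = 6 - 3 = 3)
(v((-1)²) + 10*6)² = (3 + 10*6)² = (3 + 60)² = 63² = 3969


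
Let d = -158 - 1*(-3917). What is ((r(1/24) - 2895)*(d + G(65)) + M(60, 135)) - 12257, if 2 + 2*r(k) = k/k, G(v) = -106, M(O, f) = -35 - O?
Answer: -21179227/2 ≈ -1.0590e+7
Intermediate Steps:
d = 3759 (d = -158 + 3917 = 3759)
r(k) = -½ (r(k) = -1 + (k/k)/2 = -1 + (½)*1 = -1 + ½ = -½)
((r(1/24) - 2895)*(d + G(65)) + M(60, 135)) - 12257 = ((-½ - 2895)*(3759 - 106) + (-35 - 1*60)) - 12257 = (-5791/2*3653 + (-35 - 60)) - 12257 = (-21154523/2 - 95) - 12257 = -21154713/2 - 12257 = -21179227/2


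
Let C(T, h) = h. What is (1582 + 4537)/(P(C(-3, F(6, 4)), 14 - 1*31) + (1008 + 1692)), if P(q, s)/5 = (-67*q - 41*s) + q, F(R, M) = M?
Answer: 6119/4865 ≈ 1.2578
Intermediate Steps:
P(q, s) = -330*q - 205*s (P(q, s) = 5*((-67*q - 41*s) + q) = 5*(-66*q - 41*s) = -330*q - 205*s)
(1582 + 4537)/(P(C(-3, F(6, 4)), 14 - 1*31) + (1008 + 1692)) = (1582 + 4537)/((-330*4 - 205*(14 - 1*31)) + (1008 + 1692)) = 6119/((-1320 - 205*(14 - 31)) + 2700) = 6119/((-1320 - 205*(-17)) + 2700) = 6119/((-1320 + 3485) + 2700) = 6119/(2165 + 2700) = 6119/4865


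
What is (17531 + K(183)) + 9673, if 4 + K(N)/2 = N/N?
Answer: 27198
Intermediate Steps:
K(N) = -6 (K(N) = -8 + 2*(N/N) = -8 + 2*1 = -8 + 2 = -6)
(17531 + K(183)) + 9673 = (17531 - 6) + 9673 = 17525 + 9673 = 27198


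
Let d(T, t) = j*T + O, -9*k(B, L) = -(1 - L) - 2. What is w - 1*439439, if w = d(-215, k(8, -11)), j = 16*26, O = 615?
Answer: -528264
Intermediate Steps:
j = 416
k(B, L) = 1/3 - L/9 (k(B, L) = -(-(1 - L) - 2)/9 = -((-1 + L) - 2)/9 = -(-3 + L)/9 = 1/3 - L/9)
d(T, t) = 615 + 416*T (d(T, t) = 416*T + 615 = 615 + 416*T)
w = -88825 (w = 615 + 416*(-215) = 615 - 89440 = -88825)
w - 1*439439 = -88825 - 1*439439 = -88825 - 439439 = -528264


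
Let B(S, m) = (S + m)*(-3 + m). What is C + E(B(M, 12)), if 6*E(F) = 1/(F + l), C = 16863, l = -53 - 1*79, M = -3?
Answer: 5160077/306 ≈ 16863.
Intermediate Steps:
l = -132 (l = -53 - 79 = -132)
B(S, m) = (-3 + m)*(S + m)
E(F) = 1/(6*(-132 + F)) (E(F) = 1/(6*(F - 132)) = 1/(6*(-132 + F)))
C + E(B(M, 12)) = 16863 + 1/(6*(-132 + (12² - 3*(-3) - 3*12 - 3*12))) = 16863 + 1/(6*(-132 + (144 + 9 - 36 - 36))) = 16863 + 1/(6*(-132 + 81)) = 16863 + (⅙)/(-51) = 16863 + (⅙)*(-1/51) = 16863 - 1/306 = 5160077/306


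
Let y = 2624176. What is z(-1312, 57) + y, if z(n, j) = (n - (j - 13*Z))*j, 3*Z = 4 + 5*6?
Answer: 2554541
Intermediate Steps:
Z = 34/3 (Z = (4 + 5*6)/3 = (4 + 30)/3 = (1/3)*34 = 34/3 ≈ 11.333)
z(n, j) = j*(442/3 + n - j) (z(n, j) = (n - (j - 13*34/3))*j = (n - (j - 442/3))*j = (n - (-442/3 + j))*j = (n + (442/3 - j))*j = (442/3 + n - j)*j = j*(442/3 + n - j))
z(-1312, 57) + y = (1/3)*57*(442 - 3*57 + 3*(-1312)) + 2624176 = (1/3)*57*(442 - 171 - 3936) + 2624176 = (1/3)*57*(-3665) + 2624176 = -69635 + 2624176 = 2554541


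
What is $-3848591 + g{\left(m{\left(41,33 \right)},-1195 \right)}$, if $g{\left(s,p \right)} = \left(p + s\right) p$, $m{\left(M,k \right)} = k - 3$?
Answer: $-2456416$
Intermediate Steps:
$m{\left(M,k \right)} = -3 + k$ ($m{\left(M,k \right)} = k - 3 = -3 + k$)
$g{\left(s,p \right)} = p \left(p + s\right)$
$-3848591 + g{\left(m{\left(41,33 \right)},-1195 \right)} = -3848591 - 1195 \left(-1195 + \left(-3 + 33\right)\right) = -3848591 - 1195 \left(-1195 + 30\right) = -3848591 - -1392175 = -3848591 + 1392175 = -2456416$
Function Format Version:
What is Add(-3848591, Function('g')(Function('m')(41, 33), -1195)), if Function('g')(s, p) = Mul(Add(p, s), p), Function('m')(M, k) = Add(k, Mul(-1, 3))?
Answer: -2456416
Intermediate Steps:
Function('m')(M, k) = Add(-3, k) (Function('m')(M, k) = Add(k, -3) = Add(-3, k))
Function('g')(s, p) = Mul(p, Add(p, s))
Add(-3848591, Function('g')(Function('m')(41, 33), -1195)) = Add(-3848591, Mul(-1195, Add(-1195, Add(-3, 33)))) = Add(-3848591, Mul(-1195, Add(-1195, 30))) = Add(-3848591, Mul(-1195, -1165)) = Add(-3848591, 1392175) = -2456416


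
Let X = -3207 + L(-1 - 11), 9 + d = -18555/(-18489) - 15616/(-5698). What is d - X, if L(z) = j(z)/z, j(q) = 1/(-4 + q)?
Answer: 10793735413453/3371210304 ≈ 3201.7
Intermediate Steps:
d = -92283714/17558387 (d = -9 + (-18555/(-18489) - 15616/(-5698)) = -9 + (-18555*(-1/18489) - 15616*(-1/5698)) = -9 + (6185/6163 + 7808/2849) = -9 + 65741769/17558387 = -92283714/17558387 ≈ -5.2558)
L(z) = 1/(z*(-4 + z)) (L(z) = 1/((-4 + z)*z) = 1/(z*(-4 + z)))
X = -615743/192 (X = -3207 + 1/((-1 - 11)*(-4 + (-1 - 11))) = -3207 + 1/((-12)*(-4 - 12)) = -3207 - 1/12/(-16) = -3207 - 1/12*(-1/16) = -3207 + 1/192 = -615743/192 ≈ -3207.0)
d - X = -92283714/17558387 - 1*(-615743/192) = -92283714/17558387 + 615743/192 = 10793735413453/3371210304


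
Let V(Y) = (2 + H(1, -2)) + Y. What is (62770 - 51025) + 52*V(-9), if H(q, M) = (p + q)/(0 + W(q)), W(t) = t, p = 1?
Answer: 11485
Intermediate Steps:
H(q, M) = (1 + q)/q (H(q, M) = (1 + q)/(0 + q) = (1 + q)/q)
V(Y) = 4 + Y (V(Y) = (2 + (1 + 1)/1) + Y = (2 + 1*2) + Y = (2 + 2) + Y = 4 + Y)
(62770 - 51025) + 52*V(-9) = (62770 - 51025) + 52*(4 - 9) = 11745 + 52*(-5) = 11745 - 260 = 11485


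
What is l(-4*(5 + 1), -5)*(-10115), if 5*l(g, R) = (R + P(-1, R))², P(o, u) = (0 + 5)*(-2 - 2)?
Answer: -1264375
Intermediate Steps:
P(o, u) = -20 (P(o, u) = 5*(-4) = -20)
l(g, R) = (-20 + R)²/5 (l(g, R) = (R - 20)²/5 = (-20 + R)²/5)
l(-4*(5 + 1), -5)*(-10115) = ((-20 - 5)²/5)*(-10115) = ((⅕)*(-25)²)*(-10115) = ((⅕)*625)*(-10115) = 125*(-10115) = -1264375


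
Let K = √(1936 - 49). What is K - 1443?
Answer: -1443 + √1887 ≈ -1399.6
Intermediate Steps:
K = √1887 ≈ 43.440
K - 1443 = √1887 - 1443 = -1443 + √1887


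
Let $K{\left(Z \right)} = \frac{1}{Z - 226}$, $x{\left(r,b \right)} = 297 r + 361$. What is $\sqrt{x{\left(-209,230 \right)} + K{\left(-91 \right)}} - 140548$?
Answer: $-140548 + \frac{i \sqrt{6201377485}}{317} \approx -1.4055 \cdot 10^{5} + 248.42 i$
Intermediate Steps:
$x{\left(r,b \right)} = 361 + 297 r$
$K{\left(Z \right)} = \frac{1}{-226 + Z}$
$\sqrt{x{\left(-209,230 \right)} + K{\left(-91 \right)}} - 140548 = \sqrt{\left(361 + 297 \left(-209\right)\right) + \frac{1}{-226 - 91}} - 140548 = \sqrt{\left(361 - 62073\right) + \frac{1}{-317}} - 140548 = \sqrt{-61712 - \frac{1}{317}} - 140548 = \sqrt{- \frac{19562705}{317}} - 140548 = \frac{i \sqrt{6201377485}}{317} - 140548 = -140548 + \frac{i \sqrt{6201377485}}{317}$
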